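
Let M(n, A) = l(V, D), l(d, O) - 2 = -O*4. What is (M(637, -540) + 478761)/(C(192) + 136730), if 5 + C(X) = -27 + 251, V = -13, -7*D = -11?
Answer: 3351297/958643 ≈ 3.4959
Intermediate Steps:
D = 11/7 (D = -⅐*(-11) = 11/7 ≈ 1.5714)
C(X) = 219 (C(X) = -5 + (-27 + 251) = -5 + 224 = 219)
l(d, O) = 2 - 4*O (l(d, O) = 2 - O*4 = 2 - 4*O)
M(n, A) = -30/7 (M(n, A) = 2 - 4*11/7 = 2 - 44/7 = -30/7)
(M(637, -540) + 478761)/(C(192) + 136730) = (-30/7 + 478761)/(219 + 136730) = (3351297/7)/136949 = (3351297/7)*(1/136949) = 3351297/958643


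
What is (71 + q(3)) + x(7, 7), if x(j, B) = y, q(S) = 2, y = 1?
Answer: 74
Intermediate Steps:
x(j, B) = 1
(71 + q(3)) + x(7, 7) = (71 + 2) + 1 = 73 + 1 = 74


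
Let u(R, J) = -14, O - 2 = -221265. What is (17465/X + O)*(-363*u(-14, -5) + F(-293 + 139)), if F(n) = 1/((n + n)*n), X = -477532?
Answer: -3638475103748047275/3235756832 ≈ -1.1245e+9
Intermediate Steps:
O = -221263 (O = 2 - 221265 = -221263)
F(n) = 1/(2*n²) (F(n) = 1/(((2*n))*n) = (1/(2*n))/n = 1/(2*n²))
(17465/X + O)*(-363*u(-14, -5) + F(-293 + 139)) = (17465/(-477532) - 221263)*(-363*(-14) + 1/(2*(-293 + 139)²)) = (17465*(-1/477532) - 221263)*(5082 + (½)/(-154)²) = (-17465/477532 - 221263)*(5082 + (½)*(1/23716)) = -105660180381*(5082 + 1/47432)/477532 = -105660180381/477532*241049425/47432 = -3638475103748047275/3235756832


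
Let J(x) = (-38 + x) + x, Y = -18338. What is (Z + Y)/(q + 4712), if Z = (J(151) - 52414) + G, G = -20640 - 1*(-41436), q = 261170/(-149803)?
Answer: -1240668446/117601761 ≈ -10.550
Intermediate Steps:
q = -261170/149803 (q = 261170*(-1/149803) = -261170/149803 ≈ -1.7434)
G = 20796 (G = -20640 + 41436 = 20796)
J(x) = -38 + 2*x
Z = -31354 (Z = ((-38 + 2*151) - 52414) + 20796 = ((-38 + 302) - 52414) + 20796 = (264 - 52414) + 20796 = -52150 + 20796 = -31354)
(Z + Y)/(q + 4712) = (-31354 - 18338)/(-261170/149803 + 4712) = -49692/705610566/149803 = -49692*149803/705610566 = -1240668446/117601761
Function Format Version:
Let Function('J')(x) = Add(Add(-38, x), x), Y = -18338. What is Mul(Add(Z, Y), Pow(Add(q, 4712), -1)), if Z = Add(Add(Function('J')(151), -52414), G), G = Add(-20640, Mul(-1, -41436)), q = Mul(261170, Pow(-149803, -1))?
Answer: Rational(-1240668446, 117601761) ≈ -10.550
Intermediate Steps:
q = Rational(-261170, 149803) (q = Mul(261170, Rational(-1, 149803)) = Rational(-261170, 149803) ≈ -1.7434)
G = 20796 (G = Add(-20640, 41436) = 20796)
Function('J')(x) = Add(-38, Mul(2, x))
Z = -31354 (Z = Add(Add(Add(-38, Mul(2, 151)), -52414), 20796) = Add(Add(Add(-38, 302), -52414), 20796) = Add(Add(264, -52414), 20796) = Add(-52150, 20796) = -31354)
Mul(Add(Z, Y), Pow(Add(q, 4712), -1)) = Mul(Add(-31354, -18338), Pow(Add(Rational(-261170, 149803), 4712), -1)) = Mul(-49692, Pow(Rational(705610566, 149803), -1)) = Mul(-49692, Rational(149803, 705610566)) = Rational(-1240668446, 117601761)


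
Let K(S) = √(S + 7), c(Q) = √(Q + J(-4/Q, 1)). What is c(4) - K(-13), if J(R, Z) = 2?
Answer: √6*(1 - I) ≈ 2.4495 - 2.4495*I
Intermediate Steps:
c(Q) = √(2 + Q) (c(Q) = √(Q + 2) = √(2 + Q))
K(S) = √(7 + S)
c(4) - K(-13) = √(2 + 4) - √(7 - 13) = √6 - √(-6) = √6 - I*√6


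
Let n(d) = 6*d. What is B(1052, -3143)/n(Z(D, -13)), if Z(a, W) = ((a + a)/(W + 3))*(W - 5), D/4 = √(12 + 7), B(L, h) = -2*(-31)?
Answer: 155*√19/4104 ≈ 0.16463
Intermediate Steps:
B(L, h) = 62
D = 4*√19 (D = 4*√(12 + 7) = 4*√19 ≈ 17.436)
Z(a, W) = 2*a*(-5 + W)/(3 + W) (Z(a, W) = ((2*a)/(3 + W))*(-5 + W) = (2*a/(3 + W))*(-5 + W) = 2*a*(-5 + W)/(3 + W))
B(1052, -3143)/n(Z(D, -13)) = 62/((6*(2*(4*√19)*(-5 - 13)/(3 - 13)))) = 62/((6*(2*(4*√19)*(-18)/(-10)))) = 62/((6*(2*(4*√19)*(-⅒)*(-18)))) = 62/((6*(72*√19/5))) = 62/((432*√19/5)) = 62*(5*√19/8208) = 155*√19/4104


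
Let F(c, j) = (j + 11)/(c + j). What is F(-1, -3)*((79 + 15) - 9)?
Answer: -170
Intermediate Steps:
F(c, j) = (11 + j)/(c + j)
F(-1, -3)*((79 + 15) - 9) = ((11 - 3)/(-1 - 3))*((79 + 15) - 9) = (8/(-4))*(94 - 9) = -¼*8*85 = -2*85 = -170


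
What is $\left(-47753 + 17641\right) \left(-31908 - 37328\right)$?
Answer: $2084834432$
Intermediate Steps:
$\left(-47753 + 17641\right) \left(-31908 - 37328\right) = \left(-30112\right) \left(-69236\right) = 2084834432$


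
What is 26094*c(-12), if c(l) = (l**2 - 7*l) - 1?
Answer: 5923338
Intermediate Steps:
c(l) = -1 + l**2 - 7*l
26094*c(-12) = 26094*(-1 + (-12)**2 - 7*(-12)) = 26094*(-1 + 144 + 84) = 26094*227 = 5923338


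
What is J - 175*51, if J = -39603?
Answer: -48528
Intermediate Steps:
J - 175*51 = -39603 - 175*51 = -39603 - 1*8925 = -39603 - 8925 = -48528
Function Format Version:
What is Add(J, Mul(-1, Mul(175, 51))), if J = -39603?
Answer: -48528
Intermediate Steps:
Add(J, Mul(-1, Mul(175, 51))) = Add(-39603, Mul(-1, Mul(175, 51))) = Add(-39603, Mul(-1, 8925)) = Add(-39603, -8925) = -48528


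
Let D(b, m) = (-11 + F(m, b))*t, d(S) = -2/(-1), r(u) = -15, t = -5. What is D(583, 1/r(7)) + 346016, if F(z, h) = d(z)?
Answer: 346061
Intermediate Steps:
d(S) = 2 (d(S) = -2*(-1) = 2)
F(z, h) = 2
D(b, m) = 45 (D(b, m) = (-11 + 2)*(-5) = -9*(-5) = 45)
D(583, 1/r(7)) + 346016 = 45 + 346016 = 346061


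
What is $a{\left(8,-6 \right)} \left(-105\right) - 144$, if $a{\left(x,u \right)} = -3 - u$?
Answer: $-459$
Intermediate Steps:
$a{\left(8,-6 \right)} \left(-105\right) - 144 = \left(-3 - -6\right) \left(-105\right) - 144 = \left(-3 + 6\right) \left(-105\right) - 144 = 3 \left(-105\right) - 144 = -315 - 144 = -459$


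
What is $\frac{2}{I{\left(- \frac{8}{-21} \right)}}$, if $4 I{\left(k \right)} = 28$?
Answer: $\frac{2}{7} \approx 0.28571$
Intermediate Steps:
$I{\left(k \right)} = 7$ ($I{\left(k \right)} = \frac{1}{4} \cdot 28 = 7$)
$\frac{2}{I{\left(- \frac{8}{-21} \right)}} = \frac{2}{7}$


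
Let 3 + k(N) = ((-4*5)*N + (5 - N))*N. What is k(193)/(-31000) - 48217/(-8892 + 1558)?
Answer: 3612269589/113677000 ≈ 31.777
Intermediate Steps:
k(N) = -3 + N*(5 - 21*N) (k(N) = -3 + ((-4*5)*N + (5 - N))*N = -3 + (-20*N + (5 - N))*N = -3 + (5 - 21*N)*N = -3 + N*(5 - 21*N))
k(193)/(-31000) - 48217/(-8892 + 1558) = (-3 - 21*193**2 + 5*193)/(-31000) - 48217/(-8892 + 1558) = (-3 - 21*37249 + 965)*(-1/31000) - 48217/(-7334) = (-3 - 782229 + 965)*(-1/31000) - 48217*(-1/7334) = -781267*(-1/31000) + 48217/7334 = 781267/31000 + 48217/7334 = 3612269589/113677000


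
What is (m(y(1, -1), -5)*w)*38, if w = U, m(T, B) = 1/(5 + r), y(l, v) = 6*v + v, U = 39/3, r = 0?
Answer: 494/5 ≈ 98.800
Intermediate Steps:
U = 13 (U = 39*(1/3) = 13)
y(l, v) = 7*v
m(T, B) = 1/5 (m(T, B) = 1/(5 + 0) = 1/5)
w = 13
(m(y(1, -1), -5)*w)*38 = ((1/5)*13)*38 = (13/5)*38 = 494/5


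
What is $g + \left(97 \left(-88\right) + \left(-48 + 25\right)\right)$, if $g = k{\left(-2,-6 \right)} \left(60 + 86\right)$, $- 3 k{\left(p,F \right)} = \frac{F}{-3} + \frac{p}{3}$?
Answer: $- \frac{77615}{9} \approx -8623.9$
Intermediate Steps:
$k{\left(p,F \right)} = - \frac{p}{9} + \frac{F}{9}$ ($k{\left(p,F \right)} = - \frac{\frac{F}{-3} + \frac{p}{3}}{3} = - \frac{F \left(- \frac{1}{3}\right) + p \frac{1}{3}}{3} = - \frac{- \frac{F}{3} + \frac{p}{3}}{3} = - \frac{p}{9} + \frac{F}{9}$)
$g = - \frac{584}{9}$ ($g = \left(\left(- \frac{1}{9}\right) \left(-2\right) + \frac{1}{9} \left(-6\right)\right) \left(60 + 86\right) = \left(\frac{2}{9} - \frac{2}{3}\right) 146 = \left(- \frac{4}{9}\right) 146 = - \frac{584}{9} \approx -64.889$)
$g + \left(97 \left(-88\right) + \left(-48 + 25\right)\right) = - \frac{584}{9} + \left(97 \left(-88\right) + \left(-48 + 25\right)\right) = - \frac{584}{9} - 8559 = - \frac{77615}{9}$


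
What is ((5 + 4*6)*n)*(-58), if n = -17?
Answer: 28594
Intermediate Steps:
((5 + 4*6)*n)*(-58) = ((5 + 4*6)*(-17))*(-58) = ((5 + 24)*(-17))*(-58) = (29*(-17))*(-58) = -493*(-58) = 28594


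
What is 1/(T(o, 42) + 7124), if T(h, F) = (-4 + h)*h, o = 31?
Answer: 1/7961 ≈ 0.00012561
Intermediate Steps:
T(h, F) = h*(-4 + h)
1/(T(o, 42) + 7124) = 1/(31*(-4 + 31) + 7124) = 1/(31*27 + 7124) = 1/(837 + 7124) = 1/7961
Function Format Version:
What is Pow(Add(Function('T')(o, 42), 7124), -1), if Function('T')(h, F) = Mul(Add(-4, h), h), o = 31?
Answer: Rational(1, 7961) ≈ 0.00012561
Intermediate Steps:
Function('T')(h, F) = Mul(h, Add(-4, h))
Pow(Add(Function('T')(o, 42), 7124), -1) = Pow(Add(Mul(31, Add(-4, 31)), 7124), -1) = Pow(Add(Mul(31, 27), 7124), -1) = Pow(Add(837, 7124), -1) = Pow(7961, -1) = Rational(1, 7961)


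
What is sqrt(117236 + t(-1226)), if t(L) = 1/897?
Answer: sqrt(94329141621)/897 ≈ 342.40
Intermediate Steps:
t(L) = 1/897
sqrt(117236 + t(-1226)) = sqrt(117236 + 1/897) = sqrt(105160693/897) = sqrt(94329141621)/897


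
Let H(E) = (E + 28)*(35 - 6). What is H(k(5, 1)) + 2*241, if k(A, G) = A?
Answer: 1439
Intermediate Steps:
H(E) = 812 + 29*E (H(E) = (28 + E)*29 = 812 + 29*E)
H(k(5, 1)) + 2*241 = (812 + 29*5) + 2*241 = (812 + 145) + 482 = 957 + 482 = 1439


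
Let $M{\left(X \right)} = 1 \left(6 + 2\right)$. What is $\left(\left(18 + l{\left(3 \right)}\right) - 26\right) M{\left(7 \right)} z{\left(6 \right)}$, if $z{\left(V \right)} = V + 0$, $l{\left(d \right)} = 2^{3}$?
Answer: $0$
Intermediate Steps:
$l{\left(d \right)} = 8$
$z{\left(V \right)} = V$
$M{\left(X \right)} = 8$ ($M{\left(X \right)} = 1 \cdot 8 = 8$)
$\left(\left(18 + l{\left(3 \right)}\right) - 26\right) M{\left(7 \right)} z{\left(6 \right)} = \left(\left(18 + 8\right) - 26\right) 8 \cdot 6 = \left(26 - 26\right) 8 \cdot 6 = 0 \cdot 8 \cdot 6 = 0 \cdot 6 = 0$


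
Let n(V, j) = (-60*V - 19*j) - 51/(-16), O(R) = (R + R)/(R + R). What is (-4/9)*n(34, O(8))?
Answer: 32893/36 ≈ 913.69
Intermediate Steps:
O(R) = 1 (O(R) = (2*R)/((2*R)) = (2*R)*(1/(2*R)) = 1)
n(V, j) = 51/16 - 60*V - 19*j (n(V, j) = (-60*V - 19*j) - 51*(-1/16) = (-60*V - 19*j) + 51/16 = 51/16 - 60*V - 19*j)
(-4/9)*n(34, O(8)) = (-4/9)*(51/16 - 60*34 - 19*1) = (-4*⅑)*(51/16 - 2040 - 19) = -4/9*(-32893/16) = 32893/36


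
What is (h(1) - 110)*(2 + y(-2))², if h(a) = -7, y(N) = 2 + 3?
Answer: -5733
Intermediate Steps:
y(N) = 5
(h(1) - 110)*(2 + y(-2))² = (-7 - 110)*(2 + 5)² = -117*7² = -117*49 = -5733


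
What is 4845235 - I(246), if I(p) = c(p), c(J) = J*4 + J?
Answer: 4844005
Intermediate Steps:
c(J) = 5*J (c(J) = 4*J + J = 5*J)
I(p) = 5*p
4845235 - I(246) = 4845235 - 5*246 = 4845235 - 1*1230 = 4845235 - 1230 = 4844005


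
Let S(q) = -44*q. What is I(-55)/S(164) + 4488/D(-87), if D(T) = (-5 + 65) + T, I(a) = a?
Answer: -981331/5904 ≈ -166.21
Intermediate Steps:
D(T) = 60 + T
I(-55)/S(164) + 4488/D(-87) = -55/((-44*164)) + 4488/(60 - 87) = -55/(-7216) + 4488/(-27) = -55*(-1/7216) + 4488*(-1/27) = 5/656 - 1496/9 = -981331/5904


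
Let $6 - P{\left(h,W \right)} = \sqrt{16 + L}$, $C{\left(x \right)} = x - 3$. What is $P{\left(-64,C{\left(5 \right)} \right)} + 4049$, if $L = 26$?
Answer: $4055 - \sqrt{42} \approx 4048.5$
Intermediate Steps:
$C{\left(x \right)} = -3 + x$ ($C{\left(x \right)} = x - 3 = -3 + x$)
$P{\left(h,W \right)} = 6 - \sqrt{42}$ ($P{\left(h,W \right)} = 6 - \sqrt{16 + 26} = 6 - \sqrt{42}$)
$P{\left(-64,C{\left(5 \right)} \right)} + 4049 = \left(6 - \sqrt{42}\right) + 4049 = 4055 - \sqrt{42}$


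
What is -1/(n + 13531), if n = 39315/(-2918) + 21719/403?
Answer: -1175954/15959365671 ≈ -7.3684e-5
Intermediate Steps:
n = 47532097/1175954 (n = 39315*(-1/2918) + 21719*(1/403) = -39315/2918 + 21719/403 = 47532097/1175954 ≈ 40.420)
-1/(n + 13531) = -1/(47532097/1175954 + 13531) = -1/15959365671/1175954 = -1*1175954/15959365671 = -1175954/15959365671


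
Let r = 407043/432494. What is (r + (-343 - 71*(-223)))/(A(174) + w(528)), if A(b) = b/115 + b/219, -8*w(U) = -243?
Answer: 224977239078740/474653731367 ≈ 473.98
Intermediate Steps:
r = 407043/432494 (r = 407043*(1/432494) = 407043/432494 ≈ 0.94115)
w(U) = 243/8 (w(U) = -⅛*(-243) = 243/8)
A(b) = 334*b/25185 (A(b) = b*(1/115) + b*(1/219) = b/115 + b/219 = 334*b/25185)
(r + (-343 - 71*(-223)))/(A(174) + w(528)) = (407043/432494 + (-343 - 71*(-223)))/((334/25185)*174 + 243/8) = (407043/432494 + (-343 + 15833))/(19372/8395 + 243/8) = (407043/432494 + 15490)/(2194961/67160) = (6699739103/432494)*(67160/2194961) = 224977239078740/474653731367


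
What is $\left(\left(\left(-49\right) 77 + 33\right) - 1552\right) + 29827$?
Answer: $24535$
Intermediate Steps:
$\left(\left(\left(-49\right) 77 + 33\right) - 1552\right) + 29827 = \left(\left(-3773 + 33\right) - 1552\right) + 29827 = \left(-3740 - 1552\right) + 29827 = -5292 + 29827 = 24535$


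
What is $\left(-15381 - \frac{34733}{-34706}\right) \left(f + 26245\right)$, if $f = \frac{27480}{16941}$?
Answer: $- \frac{11301967184351825}{27997826} \approx -4.0367 \cdot 10^{8}$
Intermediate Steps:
$f = \frac{9160}{5647}$ ($f = 27480 \cdot \frac{1}{16941} = \frac{9160}{5647} \approx 1.6221$)
$\left(-15381 - \frac{34733}{-34706}\right) \left(f + 26245\right) = \left(-15381 - \frac{34733}{-34706}\right) \left(\frac{9160}{5647} + 26245\right) = \left(-15381 - - \frac{34733}{34706}\right) \frac{148214675}{5647} = \left(-15381 + \frac{34733}{34706}\right) \frac{148214675}{5647} = \left(- \frac{533778253}{34706}\right) \frac{148214675}{5647} = - \frac{11301967184351825}{27997826}$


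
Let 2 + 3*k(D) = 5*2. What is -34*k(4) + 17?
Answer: -221/3 ≈ -73.667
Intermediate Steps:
k(D) = 8/3 (k(D) = -⅔ + (5*2)/3 = -⅔ + (⅓)*10 = -⅔ + 10/3 = 8/3)
-34*k(4) + 17 = -34*8/3 + 17 = -272/3 + 17 = -221/3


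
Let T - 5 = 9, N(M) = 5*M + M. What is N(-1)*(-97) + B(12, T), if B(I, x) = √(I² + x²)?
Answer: 582 + 2*√85 ≈ 600.44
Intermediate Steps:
N(M) = 6*M
T = 14 (T = 5 + 9 = 14)
N(-1)*(-97) + B(12, T) = (6*(-1))*(-97) + √(12² + 14²) = -6*(-97) + √(144 + 196) = 582 + √340 = 582 + 2*√85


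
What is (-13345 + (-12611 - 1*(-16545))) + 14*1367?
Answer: 9727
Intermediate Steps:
(-13345 + (-12611 - 1*(-16545))) + 14*1367 = (-13345 + (-12611 + 16545)) + 19138 = (-13345 + 3934) + 19138 = -9411 + 19138 = 9727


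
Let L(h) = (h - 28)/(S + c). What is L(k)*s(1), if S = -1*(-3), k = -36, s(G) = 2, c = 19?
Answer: -64/11 ≈ -5.8182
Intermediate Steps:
S = 3
L(h) = -14/11 + h/22 (L(h) = (h - 28)/(3 + 19) = (-28 + h)/22 = (-28 + h)*(1/22) = -14/11 + h/22)
L(k)*s(1) = (-14/11 + (1/22)*(-36))*2 = (-14/11 - 18/11)*2 = -32/11*2 = -64/11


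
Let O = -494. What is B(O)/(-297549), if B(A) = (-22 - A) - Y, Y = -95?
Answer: -9/4723 ≈ -0.0019056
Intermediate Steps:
B(A) = 73 - A (B(A) = (-22 - A) - 1*(-95) = (-22 - A) + 95 = 73 - A)
B(O)/(-297549) = (73 - 1*(-494))/(-297549) = (73 + 494)*(-1/297549) = 567*(-1/297549) = -9/4723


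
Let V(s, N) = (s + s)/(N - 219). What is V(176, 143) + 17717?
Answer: 336535/19 ≈ 17712.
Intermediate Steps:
V(s, N) = 2*s/(-219 + N) (V(s, N) = (2*s)/(-219 + N) = 2*s/(-219 + N))
V(176, 143) + 17717 = 2*176/(-219 + 143) + 17717 = 2*176/(-76) + 17717 = 2*176*(-1/76) + 17717 = -88/19 + 17717 = 336535/19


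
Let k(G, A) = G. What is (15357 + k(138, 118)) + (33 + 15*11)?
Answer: 15693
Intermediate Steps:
(15357 + k(138, 118)) + (33 + 15*11) = (15357 + 138) + (33 + 15*11) = 15495 + (33 + 165) = 15495 + 198 = 15693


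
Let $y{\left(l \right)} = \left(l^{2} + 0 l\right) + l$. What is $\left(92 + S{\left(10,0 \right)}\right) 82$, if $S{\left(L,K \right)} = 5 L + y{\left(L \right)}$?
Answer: $20664$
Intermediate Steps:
$y{\left(l \right)} = l + l^{2}$ ($y{\left(l \right)} = \left(l^{2} + 0\right) + l = l^{2} + l = l + l^{2}$)
$S{\left(L,K \right)} = 5 L + L \left(1 + L\right)$
$\left(92 + S{\left(10,0 \right)}\right) 82 = \left(92 + 10 \left(6 + 10\right)\right) 82 = \left(92 + 10 \cdot 16\right) 82 = \left(92 + 160\right) 82 = 252 \cdot 82 = 20664$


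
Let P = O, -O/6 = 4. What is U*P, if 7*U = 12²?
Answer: -3456/7 ≈ -493.71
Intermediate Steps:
O = -24 (O = -6*4 = -24)
P = -24
U = 144/7 (U = (⅐)*12² = (⅐)*144 = 144/7 ≈ 20.571)
U*P = (144/7)*(-24) = -3456/7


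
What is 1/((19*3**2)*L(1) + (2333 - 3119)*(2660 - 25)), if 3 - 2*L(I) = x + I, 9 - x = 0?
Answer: -2/4143417 ≈ -4.8269e-7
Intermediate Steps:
x = 9 (x = 9 - 1*0 = 9 + 0 = 9)
L(I) = -3 - I/2 (L(I) = 3/2 - (9 + I)/2 = 3/2 + (-9/2 - I/2) = -3 - I/2)
1/((19*3**2)*L(1) + (2333 - 3119)*(2660 - 25)) = 1/((19*3**2)*(-3 - 1/2*1) + (2333 - 3119)*(2660 - 25)) = 1/((19*9)*(-3 - 1/2) - 786*2635) = 1/(171*(-7/2) - 2071110) = 1/(-1197/2 - 2071110) = 1/(-4143417/2) = -2/4143417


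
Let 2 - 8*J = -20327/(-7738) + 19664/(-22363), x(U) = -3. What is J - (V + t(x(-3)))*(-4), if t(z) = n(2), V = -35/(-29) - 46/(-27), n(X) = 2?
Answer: 21325642941937/1083953216016 ≈ 19.674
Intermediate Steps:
V = 2279/783 (V = -35*(-1/29) - 46*(-1/27) = 35/29 + 46/27 = 2279/783 ≈ 2.9106)
t(z) = 2
J = 43677119/1384359152 (J = ¼ - (-20327/(-7738) + 19664/(-22363))/8 = ¼ - (-20327*(-1/7738) + 19664*(-1/22363))/8 = ¼ - (20327/7738 - 19664/22363)/8 = ¼ - ⅛*302412669/173044894 = ¼ - 302412669/1384359152 = 43677119/1384359152 ≈ 0.031550)
J - (V + t(x(-3)))*(-4) = 43677119/1384359152 - (2279/783 + 2)*(-4) = 43677119/1384359152 - 3845*(-4)/783 = 43677119/1384359152 - 1*(-15380/783) = 43677119/1384359152 + 15380/783 = 21325642941937/1083953216016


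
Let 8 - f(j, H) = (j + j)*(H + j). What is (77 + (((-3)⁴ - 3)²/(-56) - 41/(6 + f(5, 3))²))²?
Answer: 931497149881/929762064 ≈ 1001.9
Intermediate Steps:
f(j, H) = 8 - 2*j*(H + j) (f(j, H) = 8 - (j + j)*(H + j) = 8 - 2*j*(H + j))
(77 + (((-3)⁴ - 3)²/(-56) - 41/(6 + f(5, 3))²))² = (77 + (((-3)⁴ - 3)²/(-56) - 41/(6 + (8 - 2*5² - 2*3*5))²))² = (77 + ((81 - 3)²*(-1/56) - 41/(6 + (8 - 2*25 - 30))²))² = (77 + (78²*(-1/56) - 41/(6 + (8 - 50 - 30))²))² = (77 + (6084*(-1/56) - 41/(6 - 72)²))² = (77 + (-1521/14 - 41/((-66)²)))² = (77 + (-1521/14 - 41/4356))² = (77 - 3313025/30492)² = (-965141/30492)² = 931497149881/929762064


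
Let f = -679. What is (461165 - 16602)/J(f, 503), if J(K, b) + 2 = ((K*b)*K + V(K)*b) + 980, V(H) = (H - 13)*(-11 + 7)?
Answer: 444563/233296905 ≈ 0.0019056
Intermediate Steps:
V(H) = 52 - 4*H (V(H) = (-13 + H)*(-4) = 52 - 4*H)
J(K, b) = 978 + b*K**2 + b*(52 - 4*K) (J(K, b) = -2 + (((K*b)*K + (52 - 4*K)*b) + 980) = -2 + ((b*K**2 + b*(52 - 4*K)) + 980) = -2 + (980 + b*K**2 + b*(52 - 4*K)) = 978 + b*K**2 + b*(52 - 4*K))
(461165 - 16602)/J(f, 503) = (461165 - 16602)/(978 + 503*(-679)**2 - 4*503*(-13 - 679)) = 444563/(978 + 503*461041 - 4*503*(-692)) = 444563/(978 + 231903623 + 1392304) = 444563/233296905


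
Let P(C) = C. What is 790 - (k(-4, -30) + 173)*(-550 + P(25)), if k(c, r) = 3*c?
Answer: 85315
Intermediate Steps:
790 - (k(-4, -30) + 173)*(-550 + P(25)) = 790 - (3*(-4) + 173)*(-550 + 25) = 790 - (-12 + 173)*(-525) = 790 - 161*(-525) = 790 - 1*(-84525) = 790 + 84525 = 85315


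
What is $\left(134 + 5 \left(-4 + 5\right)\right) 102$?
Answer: $14178$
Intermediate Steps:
$\left(134 + 5 \left(-4 + 5\right)\right) 102 = \left(134 + 5 \cdot 1\right) 102 = \left(134 + 5\right) 102 = 139 \cdot 102 = 14178$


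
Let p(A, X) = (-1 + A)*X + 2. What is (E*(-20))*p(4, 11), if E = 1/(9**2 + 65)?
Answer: -350/73 ≈ -4.7945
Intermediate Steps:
E = 1/146 (E = 1/(81 + 65) = 1/146 ≈ 0.0068493)
p(A, X) = 2 + X*(-1 + A) (p(A, X) = X*(-1 + A) + 2 = 2 + X*(-1 + A))
(E*(-20))*p(4, 11) = ((1/146)*(-20))*(2 - 1*11 + 4*11) = -10*(2 - 11 + 44)/73 = -10/73*35 = -350/73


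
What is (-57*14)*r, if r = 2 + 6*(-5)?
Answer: 22344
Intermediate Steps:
r = -28 (r = 2 - 30 = -28)
(-57*14)*r = -57*14*(-28) = -798*(-28) = 22344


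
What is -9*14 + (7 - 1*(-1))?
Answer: -118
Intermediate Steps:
-9*14 + (7 - 1*(-1)) = -126 + (7 + 1) = -126 + 8 = -118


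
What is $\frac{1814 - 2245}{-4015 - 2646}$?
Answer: $\frac{431}{6661} \approx 0.064705$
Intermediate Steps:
$\frac{1814 - 2245}{-4015 - 2646} = - \frac{431}{-6661} = \left(-431\right) \left(- \frac{1}{6661}\right) = \frac{431}{6661}$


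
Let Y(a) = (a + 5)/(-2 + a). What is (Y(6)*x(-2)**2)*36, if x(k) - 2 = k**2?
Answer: 3564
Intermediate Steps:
Y(a) = (5 + a)/(-2 + a)
x(k) = 2 + k**2
(Y(6)*x(-2)**2)*36 = (((5 + 6)/(-2 + 6))*(2 + (-2)**2)**2)*36 = ((11/4)*(2 + 4)**2)*36 = (((1/4)*11)*6**2)*36 = ((11/4)*36)*36 = 99*36 = 3564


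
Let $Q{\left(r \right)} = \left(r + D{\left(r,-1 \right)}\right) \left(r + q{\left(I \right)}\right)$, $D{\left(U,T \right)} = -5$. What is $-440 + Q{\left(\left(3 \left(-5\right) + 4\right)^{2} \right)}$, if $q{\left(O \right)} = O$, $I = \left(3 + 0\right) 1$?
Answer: $13944$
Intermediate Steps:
$I = 3$ ($I = 3 \cdot 1 = 3$)
$Q{\left(r \right)} = \left(-5 + r\right) \left(3 + r\right)$ ($Q{\left(r \right)} = \left(r - 5\right) \left(r + 3\right) = \left(-5 + r\right) \left(3 + r\right)$)
$-440 + Q{\left(\left(3 \left(-5\right) + 4\right)^{2} \right)} = -440 - \left(15 - \left(3 \left(-5\right) + 4\right)^{4} + 2 \left(3 \left(-5\right) + 4\right)^{2}\right) = -440 - \left(15 - \left(-15 + 4\right)^{4} + 2 \left(-15 + 4\right)^{2}\right) = -440 - \left(15 - 14641 + 242\right) = -440 - \left(257 - 14641\right) = -440 - -14384 = -440 + 14384 = 13944$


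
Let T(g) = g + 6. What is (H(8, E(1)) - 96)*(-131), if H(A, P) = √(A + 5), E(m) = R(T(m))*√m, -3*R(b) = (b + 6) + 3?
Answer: 12576 - 131*√13 ≈ 12104.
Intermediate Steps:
T(g) = 6 + g
R(b) = -3 - b/3 (R(b) = -((b + 6) + 3)/3 = -((6 + b) + 3)/3 = -(9 + b)/3 = -3 - b/3)
E(m) = √m*(-5 - m/3) (E(m) = (-3 - (6 + m)/3)*√m = (-3 + (-2 - m/3))*√m = (-5 - m/3)*√m = √m*(-5 - m/3))
H(A, P) = √(5 + A)
(H(8, E(1)) - 96)*(-131) = (√(5 + 8) - 96)*(-131) = (√13 - 96)*(-131) = (-96 + √13)*(-131) = 12576 - 131*√13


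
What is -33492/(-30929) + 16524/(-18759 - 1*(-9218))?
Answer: -191523624/295093589 ≈ -0.64903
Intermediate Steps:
-33492/(-30929) + 16524/(-18759 - 1*(-9218)) = -33492*(-1/30929) + 16524/(-18759 + 9218) = 33492/30929 + 16524/(-9541) = 33492/30929 + 16524*(-1/9541) = 33492/30929 - 16524/9541 = -191523624/295093589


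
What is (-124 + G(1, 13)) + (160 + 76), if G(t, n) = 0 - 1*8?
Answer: 104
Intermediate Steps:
G(t, n) = -8 (G(t, n) = 0 - 8 = -8)
(-124 + G(1, 13)) + (160 + 76) = (-124 - 8) + (160 + 76) = -132 + 236 = 104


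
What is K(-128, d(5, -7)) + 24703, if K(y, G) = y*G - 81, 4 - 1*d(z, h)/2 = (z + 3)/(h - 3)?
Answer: 116966/5 ≈ 23393.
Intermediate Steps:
d(z, h) = 8 - 2*(3 + z)/(-3 + h) (d(z, h) = 8 - 2*(z + 3)/(h - 3) = 8 - 2*(3 + z)/(-3 + h))
K(y, G) = -81 + G*y (K(y, G) = G*y - 81 = -81 + G*y)
K(-128, d(5, -7)) + 24703 = (-81 + (2*(-15 - 1*5 + 4*(-7))/(-3 - 7))*(-128)) + 24703 = (-81 + (2*(-15 - 5 - 28)/(-10))*(-128)) + 24703 = (-81 + (2*(-⅒)*(-48))*(-128)) + 24703 = (-81 + (48/5)*(-128)) + 24703 = (-81 - 6144/5) + 24703 = -6549/5 + 24703 = 116966/5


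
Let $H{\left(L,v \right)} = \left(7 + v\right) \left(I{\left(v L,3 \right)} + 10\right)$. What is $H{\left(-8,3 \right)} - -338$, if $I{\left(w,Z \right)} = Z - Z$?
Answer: $438$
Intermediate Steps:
$I{\left(w,Z \right)} = 0$
$H{\left(L,v \right)} = 70 + 10 v$ ($H{\left(L,v \right)} = \left(7 + v\right) \left(0 + 10\right) = \left(7 + v\right) 10 = 70 + 10 v$)
$H{\left(-8,3 \right)} - -338 = \left(70 + 10 \cdot 3\right) - -338 = \left(70 + 30\right) + 338 = 100 + 338 = 438$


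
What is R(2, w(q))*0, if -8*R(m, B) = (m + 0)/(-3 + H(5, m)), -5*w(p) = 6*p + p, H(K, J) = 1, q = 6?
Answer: 0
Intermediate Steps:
w(p) = -7*p/5 (w(p) = -(6*p + p)/5 = -7*p/5)
R(m, B) = m/16 (R(m, B) = -(m + 0)/(8*(-3 + 1)) = -m/(8*(-2)) = -m*(-1)/(8*2) = -(-1)*m/16 = m/16)
R(2, w(q))*0 = ((1/16)*2)*0 = (⅛)*0 = 0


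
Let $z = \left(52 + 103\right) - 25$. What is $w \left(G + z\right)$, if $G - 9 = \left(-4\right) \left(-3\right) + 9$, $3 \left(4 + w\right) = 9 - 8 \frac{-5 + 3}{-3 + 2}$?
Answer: $- \frac{3040}{3} \approx -1013.3$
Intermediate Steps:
$z = 130$ ($z = 155 - 25 = 130$)
$w = - \frac{19}{3}$ ($w = -4 + \frac{9 - 8 \frac{-5 + 3}{-3 + 2}}{3} = -4 + \frac{9 - 8 \left(- \frac{2}{-1}\right)}{3} = -4 + \frac{9 - 8 \left(\left(-2\right) \left(-1\right)\right)}{3} = -4 + \frac{9 - 16}{3} = -4 + \frac{1}{3} \left(-7\right) = -4 - \frac{7}{3} = - \frac{19}{3} \approx -6.3333$)
$G = 30$ ($G = 9 + \left(\left(-4\right) \left(-3\right) + 9\right) = 9 + \left(12 + 9\right) = 9 + 21 = 30$)
$w \left(G + z\right) = - \frac{19 \left(30 + 130\right)}{3} = \left(- \frac{19}{3}\right) 160 = - \frac{3040}{3}$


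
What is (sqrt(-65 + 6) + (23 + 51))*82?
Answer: 6068 + 82*I*sqrt(59) ≈ 6068.0 + 629.85*I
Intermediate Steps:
(sqrt(-65 + 6) + (23 + 51))*82 = (sqrt(-59) + 74)*82 = (I*sqrt(59) + 74)*82 = (74 + I*sqrt(59))*82 = 6068 + 82*I*sqrt(59)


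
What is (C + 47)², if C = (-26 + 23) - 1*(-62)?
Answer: 11236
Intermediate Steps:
C = 59 (C = -3 + 62 = 59)
(C + 47)² = (59 + 47)² = 106² = 11236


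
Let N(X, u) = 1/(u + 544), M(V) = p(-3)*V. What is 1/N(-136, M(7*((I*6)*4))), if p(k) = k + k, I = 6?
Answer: -5504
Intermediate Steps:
p(k) = 2*k
M(V) = -6*V (M(V) = (2*(-3))*V = -6*V)
N(X, u) = 1/(544 + u)
1/N(-136, M(7*((I*6)*4))) = 1/(1/(544 - 42*(6*6)*4)) = 1/(1/(544 - 42*36*4)) = 1/(1/(544 - 42*144)) = 1/(1/(544 - 6*1008)) = 1/(1/(544 - 6048)) = 1/(1/(-5504)) = 1/(-1/5504) = -5504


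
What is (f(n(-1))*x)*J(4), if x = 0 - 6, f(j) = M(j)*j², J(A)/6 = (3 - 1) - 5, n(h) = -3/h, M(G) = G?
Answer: 2916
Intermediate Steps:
J(A) = -18 (J(A) = 6*((3 - 1) - 5) = 6*(2 - 5) = 6*(-3) = -18)
f(j) = j³ (f(j) = j*j² = j³)
x = -6
(f(n(-1))*x)*J(4) = ((-3/(-1))³*(-6))*(-18) = ((-3*(-1))³*(-6))*(-18) = (3³*(-6))*(-18) = (27*(-6))*(-18) = -162*(-18) = 2916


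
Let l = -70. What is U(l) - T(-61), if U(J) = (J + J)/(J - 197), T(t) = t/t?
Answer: -127/267 ≈ -0.47566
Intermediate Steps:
T(t) = 1
U(J) = 2*J/(-197 + J) (U(J) = (2*J)/(-197 + J) = 2*J/(-197 + J))
U(l) - T(-61) = 2*(-70)/(-197 - 70) - 1*1 = 2*(-70)/(-267) - 1 = 2*(-70)*(-1/267) - 1 = 140/267 - 1 = -127/267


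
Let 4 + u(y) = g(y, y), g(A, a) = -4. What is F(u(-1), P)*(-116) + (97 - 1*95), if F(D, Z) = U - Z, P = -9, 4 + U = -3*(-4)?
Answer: -1970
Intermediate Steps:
U = 8 (U = -4 - 3*(-4) = -4 + 12 = 8)
u(y) = -8 (u(y) = -4 - 4 = -8)
F(D, Z) = 8 - Z
F(u(-1), P)*(-116) + (97 - 1*95) = (8 - 1*(-9))*(-116) + (97 - 1*95) = (8 + 9)*(-116) + (97 - 95) = 17*(-116) + 2 = -1972 + 2 = -1970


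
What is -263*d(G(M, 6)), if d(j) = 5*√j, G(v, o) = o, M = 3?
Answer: -1315*√6 ≈ -3221.1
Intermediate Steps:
-263*d(G(M, 6)) = -1315*√6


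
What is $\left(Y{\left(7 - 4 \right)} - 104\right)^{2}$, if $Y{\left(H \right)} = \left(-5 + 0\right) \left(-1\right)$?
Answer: $9801$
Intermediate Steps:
$Y{\left(H \right)} = 5$ ($Y{\left(H \right)} = \left(-5\right) \left(-1\right) = 5$)
$\left(Y{\left(7 - 4 \right)} - 104\right)^{2} = \left(5 - 104\right)^{2} = \left(-99\right)^{2} = 9801$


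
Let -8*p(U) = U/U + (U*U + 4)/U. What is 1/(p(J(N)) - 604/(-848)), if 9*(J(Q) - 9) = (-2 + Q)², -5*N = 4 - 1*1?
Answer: -104653800/71468179 ≈ -1.4643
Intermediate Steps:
N = -⅗ (N = -(4 - 1*1)/5 = -(4 - 1)/5 = -⅕*3 = -⅗ ≈ -0.60000)
J(Q) = 9 + (-2 + Q)²/9
p(U) = -⅛ - (4 + U²)/(8*U) (p(U) = -(U/U + (U*U + 4)/U)/8 = -(1 + (U² + 4)/U)/8 = -(1 + (4 + U²)/U)/8 = -⅛ - (4 + U²)/(8*U))
1/(p(J(N)) - 604/(-848)) = 1/((-4 - (9 + (-2 - ⅗)²/9)*(1 + (9 + (-2 - ⅗)²/9)))/(8*(9 + (-2 - ⅗)²/9)) - 604/(-848)) = 1/((-4 - (9 + (-13/5)²/9)*(1 + (9 + (-13/5)²/9)))/(8*(9 + (-13/5)²/9)) - 604*(-1/848)) = 1/((-4 - (9 + (⅑)*(169/25))*(1 + (9 + (⅑)*(169/25))))/(8*(9 + (⅑)*(169/25))) + 151/212) = 1/((-4 - (9 + 169/225)*(1 + (9 + 169/225)))/(8*(9 + 169/225)) + 151/212) = 1/((-4 - 1*2194/225*(1 + 2194/225))/(8*(2194/225)) + 151/212) = 1/((⅛)*(225/2194)*(-4 - 1*2194/225*2419/225) + 151/212) = 1/((⅛)*(225/2194)*(-4 - 5307286/50625) + 151/212) = 1/((⅛)*(225/2194)*(-5509786/50625) + 151/212) = 1/(-2754893/1974600 + 151/212) = 1/(-71468179/104653800) = -104653800/71468179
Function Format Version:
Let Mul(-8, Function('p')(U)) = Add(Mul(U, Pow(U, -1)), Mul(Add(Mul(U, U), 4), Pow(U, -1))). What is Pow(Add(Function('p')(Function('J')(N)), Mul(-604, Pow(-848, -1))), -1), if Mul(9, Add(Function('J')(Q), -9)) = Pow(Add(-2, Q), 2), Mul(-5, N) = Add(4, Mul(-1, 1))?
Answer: Rational(-104653800, 71468179) ≈ -1.4643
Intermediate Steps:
N = Rational(-3, 5) (N = Mul(Rational(-1, 5), Add(4, Mul(-1, 1))) = Mul(Rational(-1, 5), Add(4, -1)) = Mul(Rational(-1, 5), 3) = Rational(-3, 5) ≈ -0.60000)
Function('J')(Q) = Add(9, Mul(Rational(1, 9), Pow(Add(-2, Q), 2)))
Function('p')(U) = Add(Rational(-1, 8), Mul(Rational(-1, 8), Pow(U, -1), Add(4, Pow(U, 2)))) (Function('p')(U) = Mul(Rational(-1, 8), Add(Mul(U, Pow(U, -1)), Mul(Add(Mul(U, U), 4), Pow(U, -1)))) = Mul(Rational(-1, 8), Add(1, Mul(Add(Pow(U, 2), 4), Pow(U, -1)))) = Mul(Rational(-1, 8), Add(1, Mul(Add(4, Pow(U, 2)), Pow(U, -1)))) = Mul(Rational(-1, 8), Add(1, Mul(Pow(U, -1), Add(4, Pow(U, 2))))) = Add(Rational(-1, 8), Mul(Rational(-1, 8), Pow(U, -1), Add(4, Pow(U, 2)))))
Pow(Add(Function('p')(Function('J')(N)), Mul(-604, Pow(-848, -1))), -1) = Pow(Add(Mul(Rational(1, 8), Pow(Add(9, Mul(Rational(1, 9), Pow(Add(-2, Rational(-3, 5)), 2))), -1), Add(-4, Mul(-1, Add(9, Mul(Rational(1, 9), Pow(Add(-2, Rational(-3, 5)), 2))), Add(1, Add(9, Mul(Rational(1, 9), Pow(Add(-2, Rational(-3, 5)), 2))))))), Mul(-604, Pow(-848, -1))), -1) = Pow(Add(Mul(Rational(1, 8), Pow(Add(9, Mul(Rational(1, 9), Pow(Rational(-13, 5), 2))), -1), Add(-4, Mul(-1, Add(9, Mul(Rational(1, 9), Pow(Rational(-13, 5), 2))), Add(1, Add(9, Mul(Rational(1, 9), Pow(Rational(-13, 5), 2))))))), Mul(-604, Rational(-1, 848))), -1) = Pow(Add(Mul(Rational(1, 8), Pow(Add(9, Mul(Rational(1, 9), Rational(169, 25))), -1), Add(-4, Mul(-1, Add(9, Mul(Rational(1, 9), Rational(169, 25))), Add(1, Add(9, Mul(Rational(1, 9), Rational(169, 25))))))), Rational(151, 212)), -1) = Pow(Add(Mul(Rational(1, 8), Pow(Add(9, Rational(169, 225)), -1), Add(-4, Mul(-1, Add(9, Rational(169, 225)), Add(1, Add(9, Rational(169, 225)))))), Rational(151, 212)), -1) = Pow(Add(Mul(Rational(1, 8), Pow(Rational(2194, 225), -1), Add(-4, Mul(-1, Rational(2194, 225), Add(1, Rational(2194, 225))))), Rational(151, 212)), -1) = Pow(Add(Mul(Rational(1, 8), Rational(225, 2194), Add(-4, Mul(-1, Rational(2194, 225), Rational(2419, 225)))), Rational(151, 212)), -1) = Pow(Add(Mul(Rational(1, 8), Rational(225, 2194), Add(-4, Rational(-5307286, 50625))), Rational(151, 212)), -1) = Pow(Add(Mul(Rational(1, 8), Rational(225, 2194), Rational(-5509786, 50625)), Rational(151, 212)), -1) = Pow(Add(Rational(-2754893, 1974600), Rational(151, 212)), -1) = Pow(Rational(-71468179, 104653800), -1) = Rational(-104653800, 71468179)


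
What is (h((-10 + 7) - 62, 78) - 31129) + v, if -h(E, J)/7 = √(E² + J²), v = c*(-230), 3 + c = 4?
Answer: -31359 - 91*√61 ≈ -32070.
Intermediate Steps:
c = 1 (c = -3 + 4 = 1)
v = -230 (v = 1*(-230) = -230)
h(E, J) = -7*√(E² + J²)
(h((-10 + 7) - 62, 78) - 31129) + v = (-7*√(((-10 + 7) - 62)² + 78²) - 31129) - 230 = (-7*√((-3 - 62)² + 6084) - 31129) - 230 = (-7*√((-65)² + 6084) - 31129) - 230 = (-7*√(4225 + 6084) - 31129) - 230 = (-91*√61 - 31129) - 230 = (-31129 - 91*√61) - 230 = -31359 - 91*√61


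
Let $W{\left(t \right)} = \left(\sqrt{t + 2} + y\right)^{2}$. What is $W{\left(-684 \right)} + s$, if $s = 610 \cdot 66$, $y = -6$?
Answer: $39614 - 12 i \sqrt{682} \approx 39614.0 - 313.38 i$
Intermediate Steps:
$s = 40260$
$W{\left(t \right)} = \left(-6 + \sqrt{2 + t}\right)^{2}$ ($W{\left(t \right)} = \left(\sqrt{t + 2} - 6\right)^{2} = \left(\sqrt{2 + t} - 6\right)^{2} = \left(-6 + \sqrt{2 + t}\right)^{2}$)
$W{\left(-684 \right)} + s = \left(-6 + \sqrt{2 - 684}\right)^{2} + 40260 = \left(-6 + \sqrt{-682}\right)^{2} + 40260 = \left(-6 + i \sqrt{682}\right)^{2} + 40260 = 40260 + \left(-6 + i \sqrt{682}\right)^{2}$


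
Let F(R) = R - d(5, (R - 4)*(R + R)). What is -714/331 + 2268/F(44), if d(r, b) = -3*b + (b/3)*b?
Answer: -2206570989/1022673157 ≈ -2.1576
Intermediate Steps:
d(r, b) = -3*b + b²/3 (d(r, b) = -3*b + (b*(⅓))*b = -3*b + (b/3)*b = -3*b + b²/3)
F(R) = R - 2*R*(-9 + 2*R*(-4 + R))*(-4 + R)/3 (F(R) = R - (R - 4)*(R + R)*(-9 + (R - 4)*(R + R))/3 = R - (-4 + R)*(2*R)*(-9 + (-4 + R)*(2*R))/3 = R - 2*R*(-4 + R)*(-9 + 2*R*(-4 + R))/3 = R - 2*R*(-9 + 2*R*(-4 + R))*(-4 + R)/3)
-714/331 + 2268/F(44) = -714/331 + 2268/(((⅓)*44*(3 - 2*(-9 + 2*44*(-4 + 44))*(-4 + 44)))) = -714*1/331 + 2268/(((⅓)*44*(3 - 2*(-9 + 2*44*40)*40))) = -714/331 + 2268/(((⅓)*44*(3 - 2*(-9 + 3520)*40))) = -714/331 + 2268/(((⅓)*44*(3 - 2*3511*40))) = -714/331 + 2268/(((⅓)*44*(3 - 280880))) = -714/331 + 2268/(((⅓)*44*(-280877))) = -714/331 + 2268/(-12358588/3) = -714/331 + 2268*(-3/12358588) = -714/331 - 1701/3089647 = -2206570989/1022673157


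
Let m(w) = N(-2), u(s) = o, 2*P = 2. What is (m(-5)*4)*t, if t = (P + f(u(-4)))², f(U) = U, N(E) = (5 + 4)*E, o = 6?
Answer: -3528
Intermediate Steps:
P = 1 (P = (½)*2 = 1)
N(E) = 9*E
u(s) = 6
m(w) = -18 (m(w) = 9*(-2) = -18)
t = 49 (t = (1 + 6)² = 7² = 49)
(m(-5)*4)*t = -18*4*49 = -72*49 = -3528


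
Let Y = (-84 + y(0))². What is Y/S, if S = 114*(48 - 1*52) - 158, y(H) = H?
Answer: -3528/307 ≈ -11.492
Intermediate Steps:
S = -614 (S = 114*(48 - 52) - 158 = 114*(-4) - 158 = -456 - 158 = -614)
Y = 7056 (Y = (-84 + 0)² = (-84)² = 7056)
Y/S = 7056/(-614) = 7056*(-1/614) = -3528/307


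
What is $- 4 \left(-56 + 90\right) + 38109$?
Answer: $37973$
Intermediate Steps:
$- 4 \left(-56 + 90\right) + 38109 = \left(-4\right) 34 + 38109 = -136 + 38109 = 37973$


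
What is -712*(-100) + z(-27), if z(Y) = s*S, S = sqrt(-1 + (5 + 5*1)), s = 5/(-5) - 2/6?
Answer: 71196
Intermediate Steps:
s = -4/3 (s = 5*(-1/5) - 2*1/6 = -1 - 1/3 = -4/3 ≈ -1.3333)
S = 3 (S = sqrt(-1 + (5 + 5)) = sqrt(-1 + 10) = sqrt(9) = 3)
z(Y) = -4 (z(Y) = -4/3*3 = -4)
-712*(-100) + z(-27) = -712*(-100) - 4 = 71200 - 4 = 71196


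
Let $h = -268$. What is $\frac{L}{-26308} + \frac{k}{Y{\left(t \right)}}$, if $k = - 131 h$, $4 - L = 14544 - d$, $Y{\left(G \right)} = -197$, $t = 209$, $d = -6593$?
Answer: $- \frac{919458063}{5182676} \approx -177.41$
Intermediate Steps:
$L = -21133$ ($L = 4 - \left(14544 - -6593\right) = 4 - \left(14544 + 6593\right) = 4 - 21137 = -21133$)
$k = 35108$ ($k = \left(-131\right) \left(-268\right) = 35108$)
$\frac{L}{-26308} + \frac{k}{Y{\left(t \right)}} = - \frac{21133}{-26308} + \frac{35108}{-197} = \left(-21133\right) \left(- \frac{1}{26308}\right) + 35108 \left(- \frac{1}{197}\right) = \frac{21133}{26308} - \frac{35108}{197} = - \frac{919458063}{5182676}$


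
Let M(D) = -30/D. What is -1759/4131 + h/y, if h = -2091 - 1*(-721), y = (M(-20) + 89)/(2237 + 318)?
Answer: -28920210079/747711 ≈ -38678.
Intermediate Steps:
y = 181/5110 (y = (-30/(-20) + 89)/(2237 + 318) = (-30*(-1/20) + 89)/2555 = (3/2 + 89)*(1/2555) = (181/2)*(1/2555) = 181/5110 ≈ 0.035421)
h = -1370 (h = -2091 + 721 = -1370)
-1759/4131 + h/y = -1759/4131 - 1370/181/5110 = -1759*1/4131 - 1370*5110/181 = -1759/4131 - 7000700/181 = -28920210079/747711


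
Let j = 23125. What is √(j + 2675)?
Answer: 10*√258 ≈ 160.62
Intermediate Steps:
√(j + 2675) = √(23125 + 2675) = √25800 = 10*√258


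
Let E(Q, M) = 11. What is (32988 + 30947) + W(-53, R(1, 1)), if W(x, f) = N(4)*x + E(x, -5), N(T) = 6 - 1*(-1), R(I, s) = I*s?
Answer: 63575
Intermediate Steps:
N(T) = 7 (N(T) = 6 + 1 = 7)
W(x, f) = 11 + 7*x (W(x, f) = 7*x + 11 = 11 + 7*x)
(32988 + 30947) + W(-53, R(1, 1)) = (32988 + 30947) + (11 + 7*(-53)) = 63935 + (11 - 371) = 63935 - 360 = 63575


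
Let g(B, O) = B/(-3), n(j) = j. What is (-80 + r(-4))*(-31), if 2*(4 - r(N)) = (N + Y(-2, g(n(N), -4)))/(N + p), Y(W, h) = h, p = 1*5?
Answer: 6944/3 ≈ 2314.7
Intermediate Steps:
g(B, O) = -B/3 (g(B, O) = B*(-⅓) = -B/3)
p = 5
r(N) = 4 - N/(3*(5 + N)) (r(N) = 4 - (N - N/3)/(2*(N + 5)) = 4 - 2*N/3/(2*(5 + N)) = 4 - N/(3*(5 + N)))
(-80 + r(-4))*(-31) = (-80 + (60 + 11*(-4))/(3*(5 - 4)))*(-31) = (-80 + (⅓)*(60 - 44)/1)*(-31) = (-80 + (⅓)*1*16)*(-31) = (-80 + 16/3)*(-31) = -224/3*(-31) = 6944/3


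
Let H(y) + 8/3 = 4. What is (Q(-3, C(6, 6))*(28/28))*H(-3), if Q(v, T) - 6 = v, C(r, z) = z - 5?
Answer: 4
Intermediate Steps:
C(r, z) = -5 + z
Q(v, T) = 6 + v
H(y) = 4/3 (H(y) = -8/3 + 4 = 4/3)
(Q(-3, C(6, 6))*(28/28))*H(-3) = ((6 - 3)*(28/28))*(4/3) = (3*(28*(1/28)))*(4/3) = (3*1)*(4/3) = 3*(4/3) = 4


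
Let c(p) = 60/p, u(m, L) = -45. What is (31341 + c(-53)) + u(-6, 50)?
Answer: 1658628/53 ≈ 31295.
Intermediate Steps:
(31341 + c(-53)) + u(-6, 50) = (31341 + 60/(-53)) - 45 = (31341 + 60*(-1/53)) - 45 = (31341 - 60/53) - 45 = 1661013/53 - 45 = 1658628/53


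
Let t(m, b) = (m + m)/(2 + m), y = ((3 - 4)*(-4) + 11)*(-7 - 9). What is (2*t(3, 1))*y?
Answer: -576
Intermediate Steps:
y = -240 (y = (-1*(-4) + 11)*(-16) = (4 + 11)*(-16) = 15*(-16) = -240)
t(m, b) = 2*m/(2 + m) (t(m, b) = (2*m)/(2 + m) = 2*m/(2 + m))
(2*t(3, 1))*y = (2*(2*3/(2 + 3)))*(-240) = (2*(2*3/5))*(-240) = (2*(2*3*(1/5)))*(-240) = (2*(6/5))*(-240) = (12/5)*(-240) = -576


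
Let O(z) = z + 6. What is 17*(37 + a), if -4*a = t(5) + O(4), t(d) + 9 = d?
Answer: 1207/2 ≈ 603.50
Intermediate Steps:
O(z) = 6 + z
t(d) = -9 + d
a = -3/2 (a = -((-9 + 5) + (6 + 4))/4 = -(-4 + 10)/4 = -1/4*6 = -3/2 ≈ -1.5000)
17*(37 + a) = 17*(37 - 3/2) = 17*(71/2) = 1207/2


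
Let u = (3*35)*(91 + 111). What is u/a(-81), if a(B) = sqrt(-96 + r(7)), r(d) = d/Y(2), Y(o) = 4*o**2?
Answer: -84840*I*sqrt(1529)/1529 ≈ -2169.7*I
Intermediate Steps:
r(d) = d/16 (r(d) = d/((4*2**2)) = d/((4*4)) = d/16)
a(B) = I*sqrt(1529)/4 (a(B) = sqrt(-96 + (1/16)*7) = sqrt(-96 + 7/16) = sqrt(-1529/16) = I*sqrt(1529)/4)
u = 21210 (u = 105*202 = 21210)
u/a(-81) = 21210/((I*sqrt(1529)/4)) = 21210*(-4*I*sqrt(1529)/1529) = -84840*I*sqrt(1529)/1529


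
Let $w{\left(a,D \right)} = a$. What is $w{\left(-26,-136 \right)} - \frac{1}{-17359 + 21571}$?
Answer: $- \frac{109513}{4212} \approx -26.0$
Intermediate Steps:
$w{\left(-26,-136 \right)} - \frac{1}{-17359 + 21571} = -26 - \frac{1}{-17359 + 21571} = -26 - \frac{1}{4212} = - \frac{109513}{4212}$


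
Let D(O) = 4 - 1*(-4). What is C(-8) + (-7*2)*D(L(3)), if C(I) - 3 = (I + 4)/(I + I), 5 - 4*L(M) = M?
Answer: -435/4 ≈ -108.75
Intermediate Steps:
L(M) = 5/4 - M/4
D(O) = 8 (D(O) = 4 + 4 = 8)
C(I) = 3 + (4 + I)/(2*I) (C(I) = 3 + (I + 4)/(I + I) = 3 + (4 + I)/((2*I)) = 3 + (4 + I)*(1/(2*I)) = 3 + (4 + I)/(2*I))
C(-8) + (-7*2)*D(L(3)) = (7/2 + 2/(-8)) - 7*2*8 = (7/2 + 2*(-⅛)) - 14*8 = (7/2 - ¼) - 112 = 13/4 - 112 = -435/4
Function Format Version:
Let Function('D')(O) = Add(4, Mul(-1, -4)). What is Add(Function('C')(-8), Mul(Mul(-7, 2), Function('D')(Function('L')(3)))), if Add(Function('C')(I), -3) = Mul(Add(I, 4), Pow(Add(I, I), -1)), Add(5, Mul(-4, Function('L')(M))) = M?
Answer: Rational(-435, 4) ≈ -108.75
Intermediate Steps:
Function('L')(M) = Add(Rational(5, 4), Mul(Rational(-1, 4), M))
Function('D')(O) = 8 (Function('D')(O) = Add(4, 4) = 8)
Function('C')(I) = Add(3, Mul(Rational(1, 2), Pow(I, -1), Add(4, I))) (Function('C')(I) = Add(3, Mul(Add(I, 4), Pow(Add(I, I), -1))) = Add(3, Mul(Add(4, I), Pow(Mul(2, I), -1))) = Add(3, Mul(Add(4, I), Mul(Rational(1, 2), Pow(I, -1)))) = Add(3, Mul(Rational(1, 2), Pow(I, -1), Add(4, I))))
Add(Function('C')(-8), Mul(Mul(-7, 2), Function('D')(Function('L')(3)))) = Add(Add(Rational(7, 2), Mul(2, Pow(-8, -1))), Mul(Mul(-7, 2), 8)) = Add(Add(Rational(7, 2), Mul(2, Rational(-1, 8))), Mul(-14, 8)) = Add(Add(Rational(7, 2), Rational(-1, 4)), -112) = Add(Rational(13, 4), -112) = Rational(-435, 4)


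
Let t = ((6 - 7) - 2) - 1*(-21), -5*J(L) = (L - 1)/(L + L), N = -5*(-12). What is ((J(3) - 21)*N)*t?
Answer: -22752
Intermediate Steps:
N = 60
J(L) = -(-1 + L)/(10*L) (J(L) = -(L - 1)/(5*(L + L)) = -(-1 + L)/(5*(2*L)) = -(-1 + L)*1/(2*L)/5 = -(-1 + L)/(10*L))
t = 18 (t = (-1 - 2) + 21 = -3 + 21 = 18)
((J(3) - 21)*N)*t = (((1/10)*(1 - 1*3)/3 - 21)*60)*18 = (((1/10)*(1/3)*(1 - 3) - 21)*60)*18 = (((1/10)*(1/3)*(-2) - 21)*60)*18 = ((-1/15 - 21)*60)*18 = -316/15*60*18 = -1264*18 = -22752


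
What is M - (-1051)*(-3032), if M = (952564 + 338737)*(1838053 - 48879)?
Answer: 2310358988742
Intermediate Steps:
M = 2310362175374 (M = 1291301*1789174 = 2310362175374)
M - (-1051)*(-3032) = 2310362175374 - (-1051)*(-3032) = 2310362175374 - 1*3186632 = 2310362175374 - 3186632 = 2310358988742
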